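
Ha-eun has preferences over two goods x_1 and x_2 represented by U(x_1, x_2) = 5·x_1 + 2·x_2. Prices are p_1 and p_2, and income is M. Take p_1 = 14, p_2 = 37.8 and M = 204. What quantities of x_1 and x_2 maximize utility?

x_1* = 14.5714, x_2* = 0

Linear utility — the consumer picks whichever good has higher MU/price: 5/14 = 0.3571 vs 2/37.8 = 0.0529.
x_1 gives more utility per dollar, so spend all income on x_1: x_1* = M/p_1, x_2* = 0.
Numerically: x_1* = 14.5714, x_2* = 0.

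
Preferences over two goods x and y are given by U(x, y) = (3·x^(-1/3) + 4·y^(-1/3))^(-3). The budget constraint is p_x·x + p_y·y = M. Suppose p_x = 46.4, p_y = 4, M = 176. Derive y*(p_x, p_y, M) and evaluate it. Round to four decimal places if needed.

From the CES first-order condition, (3/4)·(y/x)^(4/3) = p_x/p_y.
Hence y/x = ((4/3)·p_x/p_y)^(1/(4/3)), i.e. raised to the 0.75 power.
With the ratio pinned down, the budget gives x* = M/(p_x + p_y·(y/x)) and y* = (y/x)·x*.
Numerically y/x = 7.799155, so x* = 176/(46.4 + 4·7.799155) = 2.2681 and y* = 7.799155·2.2681 = 17.6896.

y* = 17.6896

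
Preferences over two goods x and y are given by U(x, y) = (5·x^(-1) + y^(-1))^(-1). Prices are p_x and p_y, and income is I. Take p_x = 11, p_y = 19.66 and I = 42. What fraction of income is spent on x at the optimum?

From the CES first-order condition, 5·(y/x)^(2) = p_x/p_y.
Solve for the ratio: y/x = [(1/5)·p_x/p_y]^(0.5).
With the ratio pinned down, the budget gives x* = I/(p_x + p_y·(y/x)) and y* = (y/x)·x*.
Numerically y/x = 0.334518, so x* = 42/(11 + 19.66·0.334518) = 2.3895 and y* = 0.334518·2.3895 = 0.7993.
Expenditure on x: 11·2.3895 = 26.2849; share = 0.6258.

share on x = 0.6258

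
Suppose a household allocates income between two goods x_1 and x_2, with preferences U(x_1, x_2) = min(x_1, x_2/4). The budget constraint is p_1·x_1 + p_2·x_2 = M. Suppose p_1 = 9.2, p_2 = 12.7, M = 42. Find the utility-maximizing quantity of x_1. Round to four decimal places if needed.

x_1* = 0.7

With perfect complements, no substitution: consume in ratio x_1:x_2 = 1:4.
Budget: p_1·x_1 + p_2·4·x_1 = M, so (p_1 + 4·p_2)·x_1 = M.
Demand: x_1*(p_1,p_2,M) = M/(p_1 + 4·p_2), x_2* = 4·M/(p_1 + 4·p_2).
Here 9.2 + 4·12.7 = 60, giving x_1* = 0.7.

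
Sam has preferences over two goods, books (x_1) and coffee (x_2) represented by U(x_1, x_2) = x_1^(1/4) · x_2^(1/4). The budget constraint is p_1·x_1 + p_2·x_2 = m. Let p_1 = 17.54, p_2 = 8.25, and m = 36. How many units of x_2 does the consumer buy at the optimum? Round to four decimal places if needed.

Demand: x_1*(p_1,p_2,m) = 0.5·m/p_1 and x_2* = 0.5·m/p_2.
At p_1=17.54, p_2=8.25, m=36: x_2* = 0.5·36/8.25 = 2.1818.

x_2* = 2.1818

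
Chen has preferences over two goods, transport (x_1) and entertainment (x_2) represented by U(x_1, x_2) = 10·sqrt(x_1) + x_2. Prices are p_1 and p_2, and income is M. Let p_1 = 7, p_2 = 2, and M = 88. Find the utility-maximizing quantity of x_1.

x_1* = 2.0408

Utility is quasi-linear in x_2; the FOC for x_1 is 5/√x_1 = p_1/p_2.
Solve: √x_1 = 5·p_2/p_1, so x_1*(p_1,p_2) = (5·p_2/p_1)², and x_2* = (M − p_1·x_1*)/p_2.
Plugging in: x_1* = (5·2/7)² = 2.0408.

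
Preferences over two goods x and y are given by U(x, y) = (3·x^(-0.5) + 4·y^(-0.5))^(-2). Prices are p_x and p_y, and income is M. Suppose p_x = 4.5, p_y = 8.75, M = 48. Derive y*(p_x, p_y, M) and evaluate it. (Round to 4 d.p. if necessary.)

y* = 3.3019

MU_x ∝ 3·x^(-1.5), MU_y ∝ 4·y^(-1.5), so MRS = (3/4)·(y/x)^(1.5) = p_x/p_y.
Solve for the ratio: y/x = [(4/3)·p_x/p_y]^(2/3).
With the ratio pinned down, the budget gives x* = M/(p_x + p_y·(y/x)) and y* = (y/x)·x*.
Numerically y/x = 0.777611, so x* = 48/(4.5 + 8.75·0.777611) = 4.2462 and y* = 0.777611·4.2462 = 3.3019.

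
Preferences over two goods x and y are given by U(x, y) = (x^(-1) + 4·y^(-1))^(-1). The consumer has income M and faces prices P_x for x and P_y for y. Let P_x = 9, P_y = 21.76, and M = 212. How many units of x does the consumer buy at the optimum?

x* = 5.7315

MRS = MU_x/MU_y = (1/4)·(y/x)^(2). Set equal to P_x/P_y.
Hence y/x = (4·P_x/P_y)^(1/(2)), i.e. raised to the 0.5 power.
With the ratio pinned down, the budget gives x* = M/(P_x + P_y·(y/x)) and y* = (y/x)·x*.
Numerically y/x = 1.286239, so x* = 212/(9 + 21.76·1.286239) = 5.7315.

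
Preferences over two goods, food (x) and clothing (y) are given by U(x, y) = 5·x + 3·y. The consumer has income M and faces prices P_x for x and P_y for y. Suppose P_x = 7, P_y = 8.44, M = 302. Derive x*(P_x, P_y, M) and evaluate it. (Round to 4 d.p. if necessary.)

x* = 43.1429

Perfect substitutes: compare marginal utility per dollar. 5/P_x vs 3/P_y → 0.7143 vs 0.3555.
x gives more utility per dollar, so spend all income on x: x* = M/P_x, y* = 0.
Numerically: x* = 43.1429, y* = 0.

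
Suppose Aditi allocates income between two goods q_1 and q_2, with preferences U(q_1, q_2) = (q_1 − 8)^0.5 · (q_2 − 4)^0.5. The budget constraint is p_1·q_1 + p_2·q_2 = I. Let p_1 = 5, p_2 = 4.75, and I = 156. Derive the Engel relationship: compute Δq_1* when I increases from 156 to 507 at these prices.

This is Cobb-Douglas in (q_1−8, q_2−4): tangency gives 0.5·p_2·(q_2−4) = 0.5·p_1·(q_1−8).
Substituting into the budget: q_1* = 8 + 0.5·(I − 8·p_1 − 4·p_2)/p_1, and q_2* = 4 + 0.5·(…)/p_2.
Discretionary income = 156 − 8·5 − 4·4.75 = 97; q_1* = 8 + 0.5·97/5 = 17.7.
At I' = 507: q_1* = 52.8. Change: 52.8 − 17.7 = 35.1.

Δq_1* = 35.1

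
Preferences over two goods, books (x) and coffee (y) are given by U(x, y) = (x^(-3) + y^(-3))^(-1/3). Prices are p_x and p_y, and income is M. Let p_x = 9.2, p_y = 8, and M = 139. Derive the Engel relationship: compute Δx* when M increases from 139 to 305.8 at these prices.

With the ratio pinned down, the budget gives x* = M/(p_x + p_y·(y/x)) and y* = (y/x)·x*.
Numerically y/x = 1.035558, so x* = 139/(9.2 + 8·1.035558) = 7.9499.
At M' = 305.8: x* = 17.4898. Change: 17.4898 − 7.9499 = 9.5399.

Δx* = 9.5399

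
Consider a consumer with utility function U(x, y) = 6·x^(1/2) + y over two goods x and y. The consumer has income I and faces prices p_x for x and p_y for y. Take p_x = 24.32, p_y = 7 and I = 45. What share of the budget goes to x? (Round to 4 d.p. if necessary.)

Thus x* = (3·p_y/p_x)² — independent of I — with the rest of income spent on y.
Plugging in: x* = (3·7/24.32)² = 0.7456, y* = 3.8381.
Expenditure on x: 24.32·0.7456 = 18.1332; share = 0.403.

share on x = 0.403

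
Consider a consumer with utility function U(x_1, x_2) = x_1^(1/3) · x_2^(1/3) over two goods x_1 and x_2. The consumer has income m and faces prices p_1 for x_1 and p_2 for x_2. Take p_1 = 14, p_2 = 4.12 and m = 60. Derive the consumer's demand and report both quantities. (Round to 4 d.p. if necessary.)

MU_x_1/MU_x_2 = (1/3·x_2)/(1/3·x_1); tangency sets this equal to p_1/p_2.
Rearranging, p_2·x_2 = p_1·x_1. Substituting into the budget gives p_1·x_1·(1 + 1) = m.
Demand: x_1*(p_1,p_2,m) = 0.5·m/p_1 and x_2* = 0.5·m/p_2.
At p_1=14, p_2=4.12, m=60: x_1* = 0.5·60/14 = 2.1429, x_2* = 7.2816.

x_1* = 2.1429, x_2* = 7.2816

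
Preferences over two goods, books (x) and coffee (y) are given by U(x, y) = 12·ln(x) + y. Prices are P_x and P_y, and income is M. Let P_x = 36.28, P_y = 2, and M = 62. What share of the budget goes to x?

At the given prices: x* = 12·2/36.28 = 0.6615, and y* = 19.
Expenditure on x: 36.28·0.6615 = 24; share = 0.3871.

share on x = 0.3871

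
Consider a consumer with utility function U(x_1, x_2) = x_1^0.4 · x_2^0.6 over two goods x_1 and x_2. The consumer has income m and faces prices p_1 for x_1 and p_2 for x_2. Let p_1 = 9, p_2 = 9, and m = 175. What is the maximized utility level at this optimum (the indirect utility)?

Tangency: MRS = (2/3)·x_2/x_1 = p_1/p_2.
So 0.4·p_2·x_2 = 0.6·p_1·x_1; combined with the budget, a share 0.4 of income goes to x_1.
Demand: x_1*(p_1,p_2,m) = 0.4·m/p_1 and x_2* = 0.6·m/p_2.
At p_1=9, p_2=9, m=175: x_1* = 0.4·175/9 = 7.7778, x_2* = 11.6667.
Utility at the optimum: U(7.7778, 11.6667) = 9.92.

V = 9.92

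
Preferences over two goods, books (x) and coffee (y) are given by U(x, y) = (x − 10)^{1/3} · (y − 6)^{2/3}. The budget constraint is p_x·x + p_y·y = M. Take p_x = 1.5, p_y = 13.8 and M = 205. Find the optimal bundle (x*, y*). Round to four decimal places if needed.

x* = 33.8222, y* = 11.1787

MRS = (1/2)·(y−6)/(x−10). Tangency with p_x/p_y gives y−6 = 2·(p_x/p_y)·(x−10).
Substituting into the budget: x* = 10 + 1/3·(M − 10·p_x − 6·p_y)/p_x, and y* = 6 + 2/3·(…)/p_y.
Discretionary income = 205 − 10·1.5 − 6·13.8 = 107.2; x* = 10 + 1/3·107.2/1.5 = 33.8222; y* = 6 + 2/3·107.2/13.8 = 11.1787.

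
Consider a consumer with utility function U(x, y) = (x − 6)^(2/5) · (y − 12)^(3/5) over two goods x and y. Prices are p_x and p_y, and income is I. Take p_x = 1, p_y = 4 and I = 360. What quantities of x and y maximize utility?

x* = 128.4, y* = 57.9

Substituting into the budget: x* = 6 + 0.4·(I − 6·p_x − 12·p_y)/p_x, and y* = 12 + 0.6·(…)/p_y.
Discretionary income = 360 − 6·1 − 12·4 = 306; x* = 6 + 0.4·306/1 = 128.4; y* = 12 + 0.6·306/4 = 57.9.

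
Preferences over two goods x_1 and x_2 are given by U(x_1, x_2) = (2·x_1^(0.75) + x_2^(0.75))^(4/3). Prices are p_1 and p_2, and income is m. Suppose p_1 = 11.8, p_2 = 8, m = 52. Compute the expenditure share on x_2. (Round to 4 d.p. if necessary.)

share on x_2 = 0.1671

MRS = MU_x_1/MU_x_2 = 2·(x_2/x_1)^(0.25). Set equal to p_1/p_2.
Hence x_2/x_1 = ((1/2)·p_1/p_2)^(1/(0.25)), i.e. raised to the 4 power.
With the ratio pinned down, the budget gives x_1* = m/(p_1 + p_2·(x_2/x_1)) and x_2* = (x_2/x_1)·x_1*.
Numerically x_2/x_1 = 0.295834, so x_1* = 52/(11.8 + 8·0.295834) = 3.6706 and x_2* = 0.295834·3.6706 = 1.0859.
Expenditure on x_2: 8·1.0859 = 8.6871; share = 0.1671.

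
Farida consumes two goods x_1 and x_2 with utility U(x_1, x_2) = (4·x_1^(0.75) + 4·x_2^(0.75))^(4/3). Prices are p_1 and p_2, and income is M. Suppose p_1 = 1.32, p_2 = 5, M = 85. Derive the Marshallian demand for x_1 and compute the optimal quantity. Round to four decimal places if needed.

x_1* = 63.2305

Substitute x_2 = (x_2/x_1)·x_1 into the budget: x_1* = M/(p_1 + p_2·(x_2/x_1)).
Numerically x_2/x_1 = 0.004858, so x_1* = 85/(1.32 + 5·0.004858) = 63.2305.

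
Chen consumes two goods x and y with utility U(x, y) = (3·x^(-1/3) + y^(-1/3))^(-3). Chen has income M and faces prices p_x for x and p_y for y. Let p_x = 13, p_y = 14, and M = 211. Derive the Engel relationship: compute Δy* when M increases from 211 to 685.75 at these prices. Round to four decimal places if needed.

From the CES first-order condition, 3·(y/x)^(4/3) = p_x/p_y.
Hence y/x = ((1/3)·p_x/p_y)^(1/(4/3)), i.e. raised to the 0.75 power.
With the ratio pinned down, the budget gives x* = M/(p_x + p_y·(y/x)) and y* = (y/x)·x*.
Numerically y/x = 0.414974, so x* = 211/(13 + 14·0.414974) = 11.2177 and y* = 0.414974·11.2177 = 4.655.
At M' = 685.75: y* = 15.1289. Change: 15.1289 − 4.655 = 10.4738.

Δy* = 10.4738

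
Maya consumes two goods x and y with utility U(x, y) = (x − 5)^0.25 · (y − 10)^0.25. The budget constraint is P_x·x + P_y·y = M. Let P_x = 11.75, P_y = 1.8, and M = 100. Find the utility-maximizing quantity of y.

This is Cobb-Douglas in (x−5, y−10): tangency gives 0.25·P_y·(y−10) = 0.25·P_x·(x−5).
Substituting into the budget: x* = 5 + 0.5·(M − 5·P_x − 10·P_y)/P_x, and y* = 10 + 0.5·(…)/P_y.
Discretionary income = 100 − 5·11.75 − 10·1.8 = 23.25; y* = 10 + 0.5·23.25/1.8 = 16.4583.

y* = 16.4583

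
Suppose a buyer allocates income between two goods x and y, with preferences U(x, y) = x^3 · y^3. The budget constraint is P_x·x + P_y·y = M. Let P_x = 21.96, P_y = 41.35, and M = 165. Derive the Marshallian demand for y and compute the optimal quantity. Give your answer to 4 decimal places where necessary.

Tangency: MRS = y/x = P_x/P_y.
Rearranging, P_y·y = P_x·x. Substituting into the budget gives P_x·x·(1 + 1) = M.
Demand: x*(P_x,P_y,M) = 0.5·M/P_x and y* = 0.5·M/P_y.
At P_x=21.96, P_y=41.35, M=165: y* = 0.5·165/41.35 = 1.9952.

y* = 1.9952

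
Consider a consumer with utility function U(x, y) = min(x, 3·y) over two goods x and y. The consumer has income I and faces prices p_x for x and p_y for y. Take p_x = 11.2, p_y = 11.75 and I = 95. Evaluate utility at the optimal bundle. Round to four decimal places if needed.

V = 6.2845

Leontief preferences: the optimum is at the kink where x/3 = y/1, i.e. y = (1/3)·x.
Budget: p_x·x + p_y·(1/3)·x = I, so (3·p_x + p_y)·x = 3·I.
Demand: x*(p_x,p_y,I) = 3·I/(3·p_x + p_y), y* = I/(3·p_x + p_y).
Here 3·11.2 + 11.75 = 45.35, giving x* = 6.2845 and y* = 2.0948.
Utility at the optimum: U(6.2845, 2.0948) = 6.2845.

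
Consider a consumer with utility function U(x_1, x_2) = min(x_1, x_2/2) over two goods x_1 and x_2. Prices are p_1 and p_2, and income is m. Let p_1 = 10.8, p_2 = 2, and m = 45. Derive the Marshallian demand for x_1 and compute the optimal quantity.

Leontief preferences: the optimum is at the kink where x_1/1 = x_2/2, i.e. x_2 = 2·x_1.
Budget: p_1·x_1 + p_2·2·x_1 = m, so (p_1 + 2·p_2)·x_1 = m.
Demand: x_1*(p_1,p_2,m) = m/(p_1 + 2·p_2), x_2* = 2·m/(p_1 + 2·p_2).
Here 10.8 + 2·2 = 14.8, giving x_1* = 3.0405.

x_1* = 3.0405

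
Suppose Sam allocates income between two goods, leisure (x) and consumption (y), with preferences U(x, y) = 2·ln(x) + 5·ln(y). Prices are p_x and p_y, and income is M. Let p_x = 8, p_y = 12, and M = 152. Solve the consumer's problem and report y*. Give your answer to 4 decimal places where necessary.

MU_x/MU_y = (2·y)/(5·x); tangency sets this equal to p_x/p_y.
So 2·p_y·y = 5·p_x·x; combined with the budget, a share 2/7 of income goes to x.
Demand: x*(p_x,p_y,M) = 2/7·M/p_x and y* = 5/7·M/p_y.
At p_x=8, p_y=12, M=152: y* = 5/7·152/12 = 9.0476.

y* = 9.0476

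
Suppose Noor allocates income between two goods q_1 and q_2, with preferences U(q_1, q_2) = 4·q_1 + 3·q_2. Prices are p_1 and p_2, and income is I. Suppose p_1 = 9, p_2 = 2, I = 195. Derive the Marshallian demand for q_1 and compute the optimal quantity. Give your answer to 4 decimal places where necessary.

q_1* = 0

Perfect substitutes: compare marginal utility per dollar. 4/p_1 vs 3/p_2 → 0.4444 vs 1.5.
q_2 gives more utility per dollar, so spend all income on q_2: q_2* = I/p_2, q_1* = 0.
Numerically: q_1* = 0, q_2* = 97.5.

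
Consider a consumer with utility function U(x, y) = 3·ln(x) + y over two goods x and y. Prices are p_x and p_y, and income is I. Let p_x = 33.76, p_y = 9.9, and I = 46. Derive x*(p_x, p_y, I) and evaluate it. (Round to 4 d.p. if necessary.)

x* = 0.8797

MU_x = 3/x, MU_y = 1. Tangency: 3/x = p_x/p_y.
So x*(p_x,p_y) = 3·p_y/p_x, independent of income; and y* = (I − 3·p_y)/p_y.
At the given prices: x* = 3·9.9/33.76 = 0.8797.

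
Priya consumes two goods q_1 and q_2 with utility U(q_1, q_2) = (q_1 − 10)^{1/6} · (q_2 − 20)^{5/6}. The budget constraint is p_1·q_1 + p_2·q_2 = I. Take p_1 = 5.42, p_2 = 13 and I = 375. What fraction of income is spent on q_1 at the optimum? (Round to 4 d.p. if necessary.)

share on q_1 = 0.1716

Let q_1' = q_1−10, q_2' = q_2−20. MRS = (1/5)·q_2'/q_1' = p_1/p_2.
After buying the subsistence bundle (10, 20), a share 1/6 of the remaining income goes to q_1: q_1* = 10 + 1/6·(I − 10p_1 − 20p_2)/p_1.
Discretionary income = 375 − 10·5.42 − 20·13 = 60.8; q_1* = 10 + 1/6·60.8/5.42 = 11.8696; q_2* = 20 + 5/6·60.8/13 = 23.8974.
Expenditure on q_1: 5.42·11.8696 = 64.3333; share = 0.1716.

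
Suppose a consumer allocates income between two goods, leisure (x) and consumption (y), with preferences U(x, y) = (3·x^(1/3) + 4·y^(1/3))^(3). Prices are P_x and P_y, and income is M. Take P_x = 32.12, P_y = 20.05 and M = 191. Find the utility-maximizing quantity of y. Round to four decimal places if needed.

y* = 6.2955

From the CES first-order condition, (3/4)·(y/x)^(2/3) = P_x/P_y.
Solve for the ratio: y/x = [(4/3)·P_x/P_y]^(1.5).
With the ratio pinned down, the budget gives x* = M/(P_x + P_y·(y/x)) and y* = (y/x)·x*.
Numerically y/x = 3.121762, so x* = 191/(32.12 + 20.05·3.121762) = 2.0167 and y* = 3.121762·2.0167 = 6.2955.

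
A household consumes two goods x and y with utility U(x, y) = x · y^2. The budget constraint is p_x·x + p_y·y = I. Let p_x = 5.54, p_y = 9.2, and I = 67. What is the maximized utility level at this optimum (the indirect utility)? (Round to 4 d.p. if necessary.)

V = 95.0244

MU_x/MU_y = (y)/(2·x); tangency sets this equal to p_x/p_y.
Rearranging, p_y·y = 2·p_x·x. Substituting into the budget gives p_x·x·(1 + 2) = I.
Demand: x*(p_x,p_y,I) = 1/3·I/p_x and y* = 2/3·I/p_y.
At p_x=5.54, p_y=9.2, I=67: x* = 1/3·67/5.54 = 4.0313, y* = 4.8551.
Utility at the optimum: U(4.0313, 4.8551) = 95.0244.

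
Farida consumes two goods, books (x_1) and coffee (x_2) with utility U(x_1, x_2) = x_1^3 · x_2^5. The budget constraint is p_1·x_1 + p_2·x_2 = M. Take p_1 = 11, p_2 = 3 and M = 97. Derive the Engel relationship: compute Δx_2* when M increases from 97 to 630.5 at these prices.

Tangency: MRS = (3/5)·x_2/x_1 = p_1/p_2.
Rearranging, p_2·x_2 = (5/3)·p_1·x_1. Substituting into the budget gives p_1·x_1·(1 + (5/3)) = M.
Demand: x_1*(p_1,p_2,M) = 0.375·M/p_1 and x_2* = 0.625·M/p_2.
At p_1=11, p_2=3, M=97: x_2* = 0.625·97/3 = 20.2083.
At M' = 630.5: x_2* = 131.3542. Change: 131.3542 − 20.2083 = 111.1458.

Δx_2* = 111.1458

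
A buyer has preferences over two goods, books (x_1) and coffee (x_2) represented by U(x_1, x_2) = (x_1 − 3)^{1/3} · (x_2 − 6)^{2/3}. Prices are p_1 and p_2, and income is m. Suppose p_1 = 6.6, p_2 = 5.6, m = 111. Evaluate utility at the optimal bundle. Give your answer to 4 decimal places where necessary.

V = 5.1525

After buying the subsistence bundle (3, 6), a share 1/3 of the remaining income goes to x_1: x_1* = 3 + 1/3·(m − 3p_1 − 6p_2)/p_1.
Discretionary income = 111 − 3·6.6 − 6·5.6 = 57.6; x_1* = 3 + 1/3·57.6/6.6 = 5.9091; x_2* = 6 + 2/3·57.6/5.6 = 12.8571.
Utility at the optimum: U(5.9091, 12.8571) = 5.1525.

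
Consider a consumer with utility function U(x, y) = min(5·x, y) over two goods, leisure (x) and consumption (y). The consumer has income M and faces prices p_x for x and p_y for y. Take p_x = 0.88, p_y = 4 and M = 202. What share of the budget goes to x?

share on x = 0.0421

With perfect complements, no substitution: consume in ratio x:y = 1:5.
Budget: p_x·x + p_y·5·x = M, so (p_x + 5·p_y)·x = M.
Demand: x*(p_x,p_y,M) = M/(p_x + 5·p_y), y* = 5·M/(p_x + 5·p_y).
Here 0.88 + 5·4 = 20.88, giving x* = 9.6743 and y* = 48.3716.
Expenditure on x: 0.88·9.6743 = 8.5134; share = 0.0421.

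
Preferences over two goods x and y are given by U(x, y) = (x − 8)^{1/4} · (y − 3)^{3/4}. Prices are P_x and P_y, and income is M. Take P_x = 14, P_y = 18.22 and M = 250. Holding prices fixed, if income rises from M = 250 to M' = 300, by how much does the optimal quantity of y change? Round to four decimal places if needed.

This is Cobb-Douglas in (x−8, y−3): tangency gives 0.25·P_y·(y−3) = 0.75·P_x·(x−8).
After buying the subsistence bundle (8, 3), a share 0.25 of the remaining income goes to x: x* = 8 + 0.25·(M − 8P_x − 3P_y)/P_x.
Discretionary income = 250 − 8·14 − 3·18.22 = 83.34; y* = 3 + 0.75·83.34/18.22 = 6.4306.
At M' = 300: y* = 8.4887. Change: 8.4887 − 6.4306 = 2.0582.

Δy* = 2.0582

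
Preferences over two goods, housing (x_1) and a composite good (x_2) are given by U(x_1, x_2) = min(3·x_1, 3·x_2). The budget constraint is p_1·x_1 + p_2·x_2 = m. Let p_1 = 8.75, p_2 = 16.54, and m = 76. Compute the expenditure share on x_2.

Demand: x_1*(p_1,p_2,m) = 3·m/(3·p_1 + 3·p_2), x_2* = 3·m/(3·p_1 + 3·p_2).
Here 3·8.75 + 3·16.54 = 75.87, giving x_1* = 3.0051 and x_2* = 3.0051.
Expenditure on x_2: 16.54·3.0051 = 49.705; share = 0.654.

share on x_2 = 0.654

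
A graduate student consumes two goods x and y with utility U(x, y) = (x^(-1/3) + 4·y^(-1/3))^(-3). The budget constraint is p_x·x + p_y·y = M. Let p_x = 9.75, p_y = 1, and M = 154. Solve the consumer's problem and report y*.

MU_x ∝ x^(-4/3), MU_y ∝ 4·y^(-4/3), so MRS = (1/4)·(y/x)^(4/3) = p_x/p_y.
Hence y/x = (4·p_x/p_y)^(1/(4/3)), i.e. raised to the 0.75 power.
With the ratio pinned down, the budget gives x* = M/(p_x + p_y·(y/x)) and y* = (y/x)·x*.
Numerically y/x = 15.606246, so x* = 154/(9.75 + 1·15.606246) = 6.0735 and y* = 15.606246·6.0735 = 94.7838.

y* = 94.7838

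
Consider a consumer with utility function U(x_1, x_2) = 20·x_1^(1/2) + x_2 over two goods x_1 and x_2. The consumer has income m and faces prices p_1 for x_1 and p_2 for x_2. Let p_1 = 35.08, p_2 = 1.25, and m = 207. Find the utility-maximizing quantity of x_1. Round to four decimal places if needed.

x_1* = 0.127

MU_x_1 = 10/√x_1, MU_x_2 = 1. Tangency: 10/√x_1 = p_1/p_2.
Thus x_1* = (10·p_2/p_1)² — independent of m — with the rest of income spent on x_2.
Plugging in: x_1* = (10·1.25/35.08)² = 0.127.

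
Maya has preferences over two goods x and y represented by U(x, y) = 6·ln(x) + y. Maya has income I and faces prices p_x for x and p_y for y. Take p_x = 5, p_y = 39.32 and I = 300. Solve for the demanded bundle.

x* = 47.184, y* = 1.6297

Set MRS = p_x/p_y: (6/x)/1 = p_x/p_y.
So x*(p_x,p_y) = 6·p_y/p_x, independent of income; and y* = (I − 6·p_y)/p_y.
At the given prices: x* = 6·39.32/5 = 47.184, and y* = 1.6297.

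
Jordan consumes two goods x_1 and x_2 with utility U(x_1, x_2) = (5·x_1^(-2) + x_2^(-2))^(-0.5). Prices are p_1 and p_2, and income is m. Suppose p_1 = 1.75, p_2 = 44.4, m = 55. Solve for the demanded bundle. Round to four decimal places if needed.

MRS = MU_x_1/MU_x_2 = 5·(x_2/x_1)^(3). Set equal to p_1/p_2.
Hence x_2/x_1 = ((1/5)·p_1/p_2)^(1/(3)), i.e. raised to the 1/3 power.
With the ratio pinned down, the budget gives x_1* = m/(p_1 + p_2·(x_2/x_1)) and x_2* = (x_2/x_1)·x_1*.
Numerically x_2/x_1 = 0.199019, so x_1* = 55/(1.75 + 44.4·0.199019) = 5.1953 and x_2* = 0.199019·5.1953 = 1.034.

x_1* = 5.1953, x_2* = 1.034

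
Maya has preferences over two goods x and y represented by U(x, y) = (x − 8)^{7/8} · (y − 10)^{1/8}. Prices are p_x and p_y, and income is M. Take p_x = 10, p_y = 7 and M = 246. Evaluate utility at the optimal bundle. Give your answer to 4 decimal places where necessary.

MRS = 7·(y−10)/(x−8). Tangency with p_x/p_y gives y−10 = (1/7)·(p_x/p_y)·(x−8).
Substituting into the budget: x* = 8 + 0.875·(M − 8·p_x − 10·p_y)/p_x, and y* = 10 + 0.125·(…)/p_y.
Discretionary income = 246 − 8·10 − 10·7 = 96; x* = 8 + 0.875·96/10 = 16.4; y* = 10 + 0.125·96/7 = 11.7143.
Utility at the optimum: U(16.4, 11.7143) = 6.8866.

V = 6.8866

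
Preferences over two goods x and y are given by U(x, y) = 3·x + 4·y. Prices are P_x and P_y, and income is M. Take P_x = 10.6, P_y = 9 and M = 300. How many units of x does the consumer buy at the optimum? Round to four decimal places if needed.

x* = 0

Linear utility — the consumer picks whichever good has higher MU/price: 3/10.6 = 0.283 vs 4/9 = 0.4444.
y gives more utility per dollar, so spend all income on y: y* = M/P_y, x* = 0.
Numerically: x* = 0, y* = 33.3333.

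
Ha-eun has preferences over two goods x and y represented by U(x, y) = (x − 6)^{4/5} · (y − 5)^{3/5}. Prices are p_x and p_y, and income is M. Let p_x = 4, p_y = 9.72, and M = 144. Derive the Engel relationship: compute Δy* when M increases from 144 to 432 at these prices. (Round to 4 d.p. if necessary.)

This is Cobb-Douglas in (x−6, y−5): tangency gives 0.8·p_y·(y−5) = 0.6·p_x·(x−6).
After buying the subsistence bundle (6, 5), a share 4/7 of the remaining income goes to x: x* = 6 + 4/7·(M − 6p_x − 5p_y)/p_x.
Discretionary income = 144 − 6·4 − 5·9.72 = 71.4; y* = 5 + 3/7·71.4/9.72 = 8.1481.
At M' = 432: y* = 20.8466. Change: 20.8466 − 8.1481 = 12.6984.

Δy* = 12.6984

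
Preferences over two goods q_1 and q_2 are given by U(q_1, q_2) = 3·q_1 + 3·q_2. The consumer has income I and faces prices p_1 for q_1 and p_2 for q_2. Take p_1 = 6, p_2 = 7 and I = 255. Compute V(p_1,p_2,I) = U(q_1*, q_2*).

Linear utility — the consumer picks whichever good has higher MU/price: 3/6 = 0.5 vs 3/7 = 0.4286.
q_1 gives more utility per dollar, so spend all income on q_1: q_1* = I/p_1, q_2* = 0.
Numerically: q_1* = 42.5, q_2* = 0.
Utility at the optimum: U(42.5, 0) = 127.5.

V = 127.5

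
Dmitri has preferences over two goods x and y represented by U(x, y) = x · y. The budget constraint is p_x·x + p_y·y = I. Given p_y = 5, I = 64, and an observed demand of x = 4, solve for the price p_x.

MU_x/MU_y = (y)/(x); tangency sets this equal to p_x/p_y.
So p_y·y = p_x·x; combined with the budget, a share 0.5 of income goes to x.
Demand: x*(p_x,p_y,I) = 0.5·I/p_x and y* = 0.5·I/p_y.
Set x* = 4 in the demand function and solve for p_x: p_x = 8.

p_x = 8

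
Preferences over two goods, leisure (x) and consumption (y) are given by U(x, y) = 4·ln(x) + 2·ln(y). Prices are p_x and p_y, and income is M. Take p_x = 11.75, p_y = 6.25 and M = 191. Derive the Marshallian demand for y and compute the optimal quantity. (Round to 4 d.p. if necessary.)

y* = 10.1867

At p_x=11.75, p_y=6.25, M=191: y* = 1/3·191/6.25 = 10.1867.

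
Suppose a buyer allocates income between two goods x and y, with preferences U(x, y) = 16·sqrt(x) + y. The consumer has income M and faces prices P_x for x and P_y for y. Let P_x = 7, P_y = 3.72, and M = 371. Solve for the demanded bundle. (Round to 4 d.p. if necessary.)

x* = 18.0746, y* = 65.7198

Utility is quasi-linear in y; the FOC for x is 8/√x = P_x/P_y.
Thus x* = (8·P_y/P_x)² — independent of M — with the rest of income spent on y.
Plugging in: x* = (8·3.72/7)² = 18.0746, y* = 65.7198.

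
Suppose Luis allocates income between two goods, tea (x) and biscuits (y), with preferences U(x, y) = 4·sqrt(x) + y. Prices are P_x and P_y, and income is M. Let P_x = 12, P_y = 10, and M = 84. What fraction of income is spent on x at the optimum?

MU_x = 2/√x, MU_y = 1. Tangency: 2/√x = P_x/P_y.
Solve: √x = 2·P_y/P_x, so x*(P_x,P_y) = (2·P_y/P_x)², and y* = (M − P_x·x*)/P_y.
Plugging in: x* = (2·10/12)² = 2.7778, y* = 5.0667.
Expenditure on x: 12·2.7778 = 33.3333; share = 0.3968.

share on x = 0.3968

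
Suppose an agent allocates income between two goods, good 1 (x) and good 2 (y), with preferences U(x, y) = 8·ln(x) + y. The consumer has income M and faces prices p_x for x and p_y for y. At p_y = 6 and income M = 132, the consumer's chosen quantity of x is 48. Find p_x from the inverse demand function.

Set MRS = p_x/p_y: (8/x)/1 = p_x/p_y.
So x*(p_x,p_y) = 8·p_y/p_x, independent of income; and y* = (M − 8·p_y)/p_y.
Set x* = 48 in the demand function and solve for p_x: p_x = 1.

p_x = 1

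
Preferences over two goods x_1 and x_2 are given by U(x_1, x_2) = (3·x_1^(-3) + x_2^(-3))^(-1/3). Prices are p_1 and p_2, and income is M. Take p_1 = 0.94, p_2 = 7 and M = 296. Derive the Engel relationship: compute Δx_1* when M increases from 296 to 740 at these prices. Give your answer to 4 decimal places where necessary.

Substitute x_2 = (x_2/x_1)·x_1 into the budget: x_1* = M/(p_1 + p_2·(x_2/x_1)).
Numerically x_2/x_1 = 0.459967, so x_1* = 296/(0.94 + 7·0.459967) = 71.1577.
At M' = 740: x_1* = 177.8943. Change: 177.8943 − 71.1577 = 106.7366.

Δx_1* = 106.7366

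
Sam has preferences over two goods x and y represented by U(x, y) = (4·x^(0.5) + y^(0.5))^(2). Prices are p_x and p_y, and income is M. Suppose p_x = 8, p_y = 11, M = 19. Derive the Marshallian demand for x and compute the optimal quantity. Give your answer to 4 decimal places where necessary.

MU_x ∝ 4·x^(-0.5), MU_y ∝ y^(-0.5), so MRS = 4·(y/x)^(0.5) = p_x/p_y.
Hence y/x = ((1/4)·p_x/p_y)^(1/(0.5)), i.e. raised to the 2 power.
Substitute y = (y/x)·x into the budget: x* = M/(p_x + p_y·(y/x)).
Numerically y/x = 0.033058, so x* = 19/(8 + 11·0.033058) = 2.2717.

x* = 2.2717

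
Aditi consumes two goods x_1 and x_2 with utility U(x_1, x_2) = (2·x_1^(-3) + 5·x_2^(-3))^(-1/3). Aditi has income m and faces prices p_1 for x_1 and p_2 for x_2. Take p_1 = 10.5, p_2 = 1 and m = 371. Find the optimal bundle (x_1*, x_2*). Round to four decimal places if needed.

x_1* = 29.0672, x_2* = 65.794

With the ratio pinned down, the budget gives x_1* = m/(p_1 + p_2·(x_2/x_1)) and x_2* = (x_2/x_1)·x_1*.
Numerically x_2/x_1 = 2.26351, so x_1* = 371/(10.5 + 1·2.26351) = 29.0672 and x_2* = 2.26351·29.0672 = 65.794.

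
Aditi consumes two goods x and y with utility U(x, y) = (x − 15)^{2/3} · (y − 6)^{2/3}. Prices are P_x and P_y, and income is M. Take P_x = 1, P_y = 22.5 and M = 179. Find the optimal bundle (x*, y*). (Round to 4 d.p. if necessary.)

x* = 29.5, y* = 6.6444

This is Cobb-Douglas in (x−15, y−6): tangency gives 2/3·P_y·(y−6) = 2/3·P_x·(x−15).
Substituting into the budget: x* = 15 + 0.5·(M − 15·P_x − 6·P_y)/P_x, and y* = 6 + 0.5·(…)/P_y.
Discretionary income = 179 − 15·1 − 6·22.5 = 29; x* = 15 + 0.5·29/1 = 29.5; y* = 6 + 0.5·29/22.5 = 6.6444.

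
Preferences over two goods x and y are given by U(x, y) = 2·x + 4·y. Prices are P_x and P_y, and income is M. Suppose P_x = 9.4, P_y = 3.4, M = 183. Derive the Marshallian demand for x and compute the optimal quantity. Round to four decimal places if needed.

Perfect substitutes: compare marginal utility per dollar. 2/P_x vs 4/P_y → 0.2128 vs 1.1765.
y gives more utility per dollar, so spend all income on y: y* = M/P_y, x* = 0.
Numerically: x* = 0, y* = 53.8235.

x* = 0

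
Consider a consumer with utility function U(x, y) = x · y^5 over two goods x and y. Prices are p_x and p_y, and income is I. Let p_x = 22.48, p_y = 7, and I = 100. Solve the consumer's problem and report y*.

y* = 11.9048

At p_x=22.48, p_y=7, I=100: y* = 5/6·100/7 = 11.9048.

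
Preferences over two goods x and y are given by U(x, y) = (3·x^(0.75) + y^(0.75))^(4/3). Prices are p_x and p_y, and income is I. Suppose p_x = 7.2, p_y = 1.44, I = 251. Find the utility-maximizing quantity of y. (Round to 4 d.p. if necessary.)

y* = 105.7679

With the ratio pinned down, the budget gives x* = I/(p_x + p_y·(y/x)) and y* = (y/x)·x*.
Numerically y/x = 7.716049, so x* = 251/(7.2 + 1.44·7.716049) = 13.7075 and y* = 7.716049·13.7075 = 105.7679.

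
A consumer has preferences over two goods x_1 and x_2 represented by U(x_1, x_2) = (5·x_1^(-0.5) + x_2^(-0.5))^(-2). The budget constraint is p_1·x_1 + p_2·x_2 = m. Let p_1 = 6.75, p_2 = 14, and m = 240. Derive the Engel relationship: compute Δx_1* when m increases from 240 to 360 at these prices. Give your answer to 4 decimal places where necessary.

Δx_1* = 12.3788

Numerically x_2/x_1 = 0.210283, so x_1* = 240/(6.75 + 14·0.210283) = 24.7577.
At m' = 360: x_1* = 37.1365. Change: 37.1365 − 24.7577 = 12.3788.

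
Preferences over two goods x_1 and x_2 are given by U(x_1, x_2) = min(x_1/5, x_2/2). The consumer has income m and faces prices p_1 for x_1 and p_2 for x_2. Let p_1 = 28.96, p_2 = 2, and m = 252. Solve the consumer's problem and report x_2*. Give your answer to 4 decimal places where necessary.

With perfect complements, no substitution: consume in ratio x_1:x_2 = 5:2.
Budget: p_1·x_1 + p_2·(2/5)·x_1 = m, so (5·p_1 + 2·p_2)·x_1 = 5·m.
Demand: x_1*(p_1,p_2,m) = 5·m/(5·p_1 + 2·p_2), x_2* = 2·m/(5·p_1 + 2·p_2).
Here 5·28.96 + 2·2 = 148.8, giving x_2* = 3.3871.

x_2* = 3.3871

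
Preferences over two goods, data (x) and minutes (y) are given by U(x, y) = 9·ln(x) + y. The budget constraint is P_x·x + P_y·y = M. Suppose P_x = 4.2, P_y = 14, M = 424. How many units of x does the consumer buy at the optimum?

MU_x = 9/x, MU_y = 1. Tangency: 9/x = P_x/P_y.
So x*(P_x,P_y) = 9·P_y/P_x, independent of income; and y* = (M − 9·P_y)/P_y.
At the given prices: x* = 9·14/4.2 = 30.

x* = 30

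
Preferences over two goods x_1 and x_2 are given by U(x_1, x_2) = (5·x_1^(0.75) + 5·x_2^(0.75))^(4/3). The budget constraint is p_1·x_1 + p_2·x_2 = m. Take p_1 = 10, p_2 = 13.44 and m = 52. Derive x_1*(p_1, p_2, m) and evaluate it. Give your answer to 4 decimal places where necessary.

From the CES first-order condition, (x_2/x_1)^(0.25) = p_1/p_2.
Hence x_2/x_1 = (p_1/p_2)^(1/(0.25)), i.e. raised to the 4 power.
With the ratio pinned down, the budget gives x_1* = m/(p_1 + p_2·(x_2/x_1)) and x_2* = (x_2/x_1)·x_1*.
Numerically x_2/x_1 = 0.306481, so x_1* = 52/(10 + 13.44·0.306481) = 3.683.

x_1* = 3.683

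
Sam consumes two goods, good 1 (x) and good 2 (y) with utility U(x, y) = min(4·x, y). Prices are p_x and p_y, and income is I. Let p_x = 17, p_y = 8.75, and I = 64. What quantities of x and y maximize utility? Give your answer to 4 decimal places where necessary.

Leontief preferences: the optimum is at the kink where x/1 = y/4, i.e. y = 4·x.
Budget: p_x·x + p_y·4·x = I, so (p_x + 4·p_y)·x = I.
Demand: x*(p_x,p_y,I) = I/(p_x + 4·p_y), y* = 4·I/(p_x + 4·p_y).
Here 17 + 4·8.75 = 52, giving x* = 1.2308 and y* = 4.9231.

x* = 1.2308, y* = 4.9231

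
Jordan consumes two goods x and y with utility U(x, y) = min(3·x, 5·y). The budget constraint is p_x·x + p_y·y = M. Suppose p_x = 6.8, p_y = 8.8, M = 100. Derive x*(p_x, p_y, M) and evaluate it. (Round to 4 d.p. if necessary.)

x* = 8.2781

Demand: x*(p_x,p_y,M) = 5·M/(5·p_x + 3·p_y), y* = 3·M/(5·p_x + 3·p_y).
Here 5·6.8 + 3·8.8 = 60.4, giving x* = 8.2781.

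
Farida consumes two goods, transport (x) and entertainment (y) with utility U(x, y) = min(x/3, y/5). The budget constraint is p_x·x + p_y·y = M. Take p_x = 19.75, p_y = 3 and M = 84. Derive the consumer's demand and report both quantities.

x* = 3.3939, y* = 5.6566

Leontief preferences: the optimum is at the kink where x/3 = y/5, i.e. y = (5/3)·x.
Budget: p_x·x + p_y·(5/3)·x = M, so (3·p_x + 5·p_y)·x = 3·M.
Demand: x*(p_x,p_y,M) = 3·M/(3·p_x + 5·p_y), y* = 5·M/(3·p_x + 5·p_y).
Here 3·19.75 + 5·3 = 74.25, giving x* = 3.3939 and y* = 5.6566.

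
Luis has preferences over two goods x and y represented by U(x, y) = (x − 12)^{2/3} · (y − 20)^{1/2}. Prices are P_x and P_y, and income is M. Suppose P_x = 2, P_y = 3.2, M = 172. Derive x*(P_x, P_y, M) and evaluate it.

This is Cobb-Douglas in (x−12, y−20): tangency gives 2/3·P_y·(y−20) = 0.5·P_x·(x−12).
After buying the subsistence bundle (12, 20), a share 4/7 of the remaining income goes to x: x* = 12 + 4/7·(M − 12P_x − 20P_y)/P_x.
Discretionary income = 172 − 12·2 − 20·3.2 = 84; x* = 12 + 4/7·84/2 = 36.

x* = 36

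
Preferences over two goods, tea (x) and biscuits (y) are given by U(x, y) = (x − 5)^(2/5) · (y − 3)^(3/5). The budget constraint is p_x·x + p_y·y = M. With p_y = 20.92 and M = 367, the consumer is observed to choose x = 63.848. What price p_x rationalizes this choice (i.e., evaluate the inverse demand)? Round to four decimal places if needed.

p_x = 2

MRS = (2/3)·(y−3)/(x−5). Tangency with p_x/p_y gives y−3 = (3/2)·(p_x/p_y)·(x−5).
Substituting into the budget: x* = 5 + 0.4·(M − 5·p_x − 3·p_y)/p_x, and y* = 3 + 0.6·(…)/p_y.
Set x* = 63.848 in the demand function and solve for p_x: p_x = 2.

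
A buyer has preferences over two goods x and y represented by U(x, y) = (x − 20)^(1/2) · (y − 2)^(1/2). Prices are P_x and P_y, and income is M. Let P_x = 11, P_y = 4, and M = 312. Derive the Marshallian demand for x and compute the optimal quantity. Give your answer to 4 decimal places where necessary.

MRS = (y−2)/(x−20). Tangency with P_x/P_y gives y−2 = (P_x/P_y)·(x−20).
After buying the subsistence bundle (20, 2), a share 0.5 of the remaining income goes to x: x* = 20 + 0.5·(M − 20P_x − 2P_y)/P_x.
Discretionary income = 312 − 20·11 − 2·4 = 84; x* = 20 + 0.5·84/11 = 23.8182.

x* = 23.8182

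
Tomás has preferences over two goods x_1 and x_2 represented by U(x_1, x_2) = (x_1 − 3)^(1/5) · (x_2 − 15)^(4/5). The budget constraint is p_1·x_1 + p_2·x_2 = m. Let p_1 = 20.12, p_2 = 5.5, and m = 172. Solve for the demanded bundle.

This is Cobb-Douglas in (x_1−3, x_2−15): tangency gives 0.2·p_2·(x_2−15) = 0.8·p_1·(x_1−3).
After buying the subsistence bundle (3, 15), a share 0.2 of the remaining income goes to x_1: x_1* = 3 + 0.2·(m − 3p_1 − 15p_2)/p_1.
Discretionary income = 172 − 3·20.12 − 15·5.5 = 29.14; x_1* = 3 + 0.2·29.14/20.12 = 3.2897; x_2* = 15 + 0.8·29.14/5.5 = 19.2385.

x_1* = 3.2897, x_2* = 19.2385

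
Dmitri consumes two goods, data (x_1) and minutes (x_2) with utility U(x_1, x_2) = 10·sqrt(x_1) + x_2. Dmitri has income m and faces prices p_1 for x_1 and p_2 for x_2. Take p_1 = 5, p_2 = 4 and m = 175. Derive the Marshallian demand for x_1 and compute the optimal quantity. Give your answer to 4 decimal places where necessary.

MU_x_1 = 5/√x_1, MU_x_2 = 1. Tangency: 5/√x_1 = p_1/p_2.
Thus x_1* = (5·p_2/p_1)² — independent of m — with the rest of income spent on x_2.
Plugging in: x_1* = (5·4/5)² = 16.

x_1* = 16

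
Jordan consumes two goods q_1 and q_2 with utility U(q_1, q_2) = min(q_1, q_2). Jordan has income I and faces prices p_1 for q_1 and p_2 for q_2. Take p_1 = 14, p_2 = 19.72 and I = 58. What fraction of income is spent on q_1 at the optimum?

With perfect complements, no substitution: consume in ratio q_1:q_2 = 1:1.
Budget: p_1·q_1 + p_2·q_1 = I, so (p_1 + p_2)·q_1 = I.
Demand: q_1*(p_1,p_2,I) = I/(p_1 + p_2), q_2* = I/(p_1 + p_2).
Here 14 + 19.72 = 33.72, giving q_1* = 1.72 and q_2* = 1.72.
Expenditure on q_1: 14·1.72 = 24.0807; share = 0.4152.

share on q_1 = 0.4152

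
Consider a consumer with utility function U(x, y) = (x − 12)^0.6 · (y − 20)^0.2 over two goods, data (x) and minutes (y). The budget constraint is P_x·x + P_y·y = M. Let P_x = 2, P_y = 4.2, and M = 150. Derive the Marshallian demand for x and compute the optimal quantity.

MRS = 3·(y−20)/(x−12). Tangency with P_x/P_y gives y−20 = (1/3)·(P_x/P_y)·(x−12).
After buying the subsistence bundle (12, 20), a share 0.75 of the remaining income goes to x: x* = 12 + 0.75·(M − 12P_x − 20P_y)/P_x.
Discretionary income = 150 − 12·2 − 20·4.2 = 42; x* = 12 + 0.75·42/2 = 27.75.

x* = 27.75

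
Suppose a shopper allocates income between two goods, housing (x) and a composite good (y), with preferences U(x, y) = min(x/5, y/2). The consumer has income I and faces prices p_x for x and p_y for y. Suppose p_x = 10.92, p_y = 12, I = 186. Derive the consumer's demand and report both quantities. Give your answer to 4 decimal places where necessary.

With perfect complements, no substitution: consume in ratio x:y = 5:2.
Budget: p_x·x + p_y·(2/5)·x = I, so (5·p_x + 2·p_y)·x = 5·I.
Demand: x*(p_x,p_y,I) = 5·I/(5·p_x + 2·p_y), y* = 2·I/(5·p_x + 2·p_y).
Here 5·10.92 + 2·12 = 78.6, giving x* = 11.8321 and y* = 4.7328.

x* = 11.8321, y* = 4.7328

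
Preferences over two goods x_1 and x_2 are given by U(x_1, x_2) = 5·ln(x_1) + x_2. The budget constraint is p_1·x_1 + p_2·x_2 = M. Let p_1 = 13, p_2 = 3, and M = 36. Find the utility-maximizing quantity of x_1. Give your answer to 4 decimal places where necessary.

Set MRS = p_1/p_2: (5/x_1)/1 = p_1/p_2.
So x_1*(p_1,p_2) = 5·p_2/p_1, independent of income; and x_2* = (M − 5·p_2)/p_2.
At the given prices: x_1* = 5·3/13 = 1.1538.

x_1* = 1.1538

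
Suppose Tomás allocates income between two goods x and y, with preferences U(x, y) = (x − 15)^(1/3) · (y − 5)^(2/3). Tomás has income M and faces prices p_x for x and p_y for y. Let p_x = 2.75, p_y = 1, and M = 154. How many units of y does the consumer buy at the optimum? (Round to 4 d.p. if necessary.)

Discretionary income = 154 − 15·2.75 − 5·1 = 107.75; y* = 5 + 2/3·107.75/1 = 76.8333.

y* = 76.8333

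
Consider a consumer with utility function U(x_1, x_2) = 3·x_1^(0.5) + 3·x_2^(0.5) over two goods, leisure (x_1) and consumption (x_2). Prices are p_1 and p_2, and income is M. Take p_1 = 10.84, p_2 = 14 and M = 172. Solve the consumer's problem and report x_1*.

x_1* = 8.9428

MU_x_1 ∝ 3·x_1^(-0.5), MU_x_2 ∝ 3·x_2^(-0.5), so MRS = (x_2/x_1)^(0.5) = p_1/p_2.
Hence x_2/x_1 = (p_1/p_2)^(1/(0.5)), i.e. raised to the 2 power.
With the ratio pinned down, the budget gives x_1* = M/(p_1 + p_2·(x_2/x_1)) and x_2* = (x_2/x_1)·x_1*.
Numerically x_2/x_1 = 0.599518, so x_1* = 172/(10.84 + 14·0.599518) = 8.9428.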